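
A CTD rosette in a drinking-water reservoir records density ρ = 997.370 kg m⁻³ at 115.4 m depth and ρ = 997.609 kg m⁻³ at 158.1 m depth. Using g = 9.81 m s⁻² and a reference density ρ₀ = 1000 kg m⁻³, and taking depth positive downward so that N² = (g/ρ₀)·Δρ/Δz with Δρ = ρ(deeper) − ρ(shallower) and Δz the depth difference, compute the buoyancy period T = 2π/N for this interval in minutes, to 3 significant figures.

14.1 min

Δρ = 997.609 − 997.370 = 0.239 kg m⁻³ over Δz = 158.1 − 115.4 = 42.7 m.
N² = (9.81/1000) × (0.239/42.7) = 5.4908 × 10⁻⁵ s⁻².
N = √(5.4908 × 10⁻⁵) = 7.4100 × 10⁻³ rad s⁻¹, so T = 2π/N = 847.93 s = 14.132 min ≈ 14.1 min.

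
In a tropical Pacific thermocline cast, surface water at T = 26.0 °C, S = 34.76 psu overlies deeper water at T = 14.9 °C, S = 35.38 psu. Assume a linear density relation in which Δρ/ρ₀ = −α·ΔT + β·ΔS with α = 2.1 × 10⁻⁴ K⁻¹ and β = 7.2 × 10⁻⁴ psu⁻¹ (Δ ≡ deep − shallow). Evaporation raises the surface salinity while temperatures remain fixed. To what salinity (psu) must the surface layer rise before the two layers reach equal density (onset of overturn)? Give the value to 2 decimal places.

38.62 psu

Neutral buoyancy requires −α(T_deep − T_surf) + β(S_deep − S_surf′) = 0.
S_surf′ = S_deep − (α/β)·ΔT = 35.38 − (2.1 × 10⁻⁴/7.2 × 10⁻⁴)·(-11.1) = 38.6175 psu.
Increase required: 38.6175 − 34.76 = 3.8575 psu.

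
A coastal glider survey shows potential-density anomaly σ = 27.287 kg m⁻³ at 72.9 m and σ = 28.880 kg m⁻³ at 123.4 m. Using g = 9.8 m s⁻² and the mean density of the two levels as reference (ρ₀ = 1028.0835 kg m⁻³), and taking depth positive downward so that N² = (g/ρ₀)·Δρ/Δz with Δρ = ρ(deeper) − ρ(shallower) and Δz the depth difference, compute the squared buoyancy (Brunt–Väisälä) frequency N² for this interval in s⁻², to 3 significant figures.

Δρ = 1028.880 − 1027.287 = 1.593 kg m⁻³ over Δz = 123.4 − 72.9 = 50.5 m.
N² = (9.8/1028.0835) × (1.593/50.5) = 3.0069 × 10⁻⁴ s⁻² ≈ 3.01 × 10⁻⁴ s⁻².

3.01 × 10⁻⁴ s⁻²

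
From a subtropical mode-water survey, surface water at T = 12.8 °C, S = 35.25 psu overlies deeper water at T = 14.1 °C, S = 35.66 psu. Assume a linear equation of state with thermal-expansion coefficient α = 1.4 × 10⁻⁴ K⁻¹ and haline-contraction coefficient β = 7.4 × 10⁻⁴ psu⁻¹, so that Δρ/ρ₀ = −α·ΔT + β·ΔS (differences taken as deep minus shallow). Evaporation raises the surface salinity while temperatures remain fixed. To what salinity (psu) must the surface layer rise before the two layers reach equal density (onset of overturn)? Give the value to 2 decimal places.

Neutral buoyancy requires −α(T_deep − T_surf) + β(S_deep − S_surf′) = 0.
S_surf′ = S_deep − (α/β)·ΔT = 35.66 − (1.4 × 10⁻⁴/7.4 × 10⁻⁴)·(+1.3) = 35.4141 psu.
Increase required: 35.4141 − 35.25 = 0.1641 psu.

35.41 psu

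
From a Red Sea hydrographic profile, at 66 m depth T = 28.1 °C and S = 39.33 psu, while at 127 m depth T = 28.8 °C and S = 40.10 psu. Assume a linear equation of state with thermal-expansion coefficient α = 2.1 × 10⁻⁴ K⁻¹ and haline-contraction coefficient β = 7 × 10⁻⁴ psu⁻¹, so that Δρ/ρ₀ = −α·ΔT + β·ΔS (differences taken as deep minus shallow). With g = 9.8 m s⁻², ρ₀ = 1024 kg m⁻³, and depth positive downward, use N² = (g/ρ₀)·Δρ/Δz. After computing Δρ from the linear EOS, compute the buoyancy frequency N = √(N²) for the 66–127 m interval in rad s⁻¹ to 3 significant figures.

ΔT = +0.7 K, ΔS = +0.77 psu (deep − shallow).
Δρ/ρ₀ = −αΔT + βΔS = -1.47 × 10⁻⁴ + 5.39 × 10⁻⁴ = 3.92 × 10⁻⁴, so Δρ ≈ 0.4014 kg m⁻³.
N² = (g/ρ₀)·Δρ/Δz = g·(Δρ/ρ₀)/Δz = 9.8 × 3.92 × 10⁻⁴ / 61 = 6.2977 × 10⁻⁵ s⁻².
N = √(6.2977 × 10⁻⁵) = 7.9358 × 10⁻³ rad s⁻¹ ≈ 7.94 × 10⁻³ rad s⁻¹.

7.94 × 10⁻³ rad s⁻¹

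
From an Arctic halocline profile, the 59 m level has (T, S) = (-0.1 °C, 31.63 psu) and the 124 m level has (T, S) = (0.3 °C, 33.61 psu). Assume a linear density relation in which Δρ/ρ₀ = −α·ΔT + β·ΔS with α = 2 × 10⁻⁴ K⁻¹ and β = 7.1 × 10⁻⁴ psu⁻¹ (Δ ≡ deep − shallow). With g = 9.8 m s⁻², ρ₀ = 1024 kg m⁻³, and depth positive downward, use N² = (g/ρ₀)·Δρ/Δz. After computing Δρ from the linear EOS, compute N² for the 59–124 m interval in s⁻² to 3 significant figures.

ΔT = +0.4 K, ΔS = +1.98 psu (deep − shallow).
Δρ/ρ₀ = −αΔT + βΔS = -8.00 × 10⁻⁵ + 1.4058 × 10⁻³ = 1.3258 × 10⁻³, so Δρ ≈ 1.358 kg m⁻³.
N² = (g/ρ₀)·Δρ/Δz = g·(Δρ/ρ₀)/Δz = 9.8 × 1.3258 × 10⁻³ / 65 = 1.9989 × 10⁻⁴ s⁻² ≈ 2.00 × 10⁻⁴ s⁻².

2.00 × 10⁻⁴ s⁻²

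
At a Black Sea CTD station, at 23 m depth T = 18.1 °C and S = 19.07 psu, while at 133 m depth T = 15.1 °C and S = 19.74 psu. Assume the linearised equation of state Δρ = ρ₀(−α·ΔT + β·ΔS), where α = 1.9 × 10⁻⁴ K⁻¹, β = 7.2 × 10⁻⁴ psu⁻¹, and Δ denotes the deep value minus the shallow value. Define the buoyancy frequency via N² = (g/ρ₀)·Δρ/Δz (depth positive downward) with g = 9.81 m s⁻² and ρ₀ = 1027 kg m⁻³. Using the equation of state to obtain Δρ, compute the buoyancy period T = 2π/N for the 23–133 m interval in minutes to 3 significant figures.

10.8 min

ΔT = -3.0 K, ΔS = +0.67 psu (deep − shallow).
Δρ/ρ₀ = −αΔT + βΔS = 5.70 × 10⁻⁴ + 4.824 × 10⁻⁴ = 1.0524 × 10⁻³, so Δρ ≈ 1.081 kg m⁻³.
N² = (g/ρ₀)·Δρ/Δz = g·(Δρ/ρ₀)/Δz = 9.81 × 1.0524 × 10⁻³ / 110 = 9.3855 × 10⁻⁵ s⁻².
N = √(9.3855 × 10⁻⁵) = 9.6879 × 10⁻³ rad s⁻¹ → T = 2π/N = 648.56 s = 10.809 min ≈ 10.8 min.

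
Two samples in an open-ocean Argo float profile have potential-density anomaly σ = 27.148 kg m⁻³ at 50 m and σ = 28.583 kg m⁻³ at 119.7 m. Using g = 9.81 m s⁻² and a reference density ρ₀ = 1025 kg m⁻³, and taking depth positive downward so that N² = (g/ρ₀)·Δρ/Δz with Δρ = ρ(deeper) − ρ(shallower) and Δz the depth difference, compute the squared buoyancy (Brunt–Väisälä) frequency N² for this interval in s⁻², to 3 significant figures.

Δρ = 1028.583 − 1027.148 = 1.435 kg m⁻³ over Δz = 119.7 − 50 = 69.7 m.
N² = (9.81/1025) × (1.435/69.7) = 1.9704 × 10⁻⁴ s⁻² ≈ 1.97 × 10⁻⁴ s⁻².

1.97 × 10⁻⁴ s⁻²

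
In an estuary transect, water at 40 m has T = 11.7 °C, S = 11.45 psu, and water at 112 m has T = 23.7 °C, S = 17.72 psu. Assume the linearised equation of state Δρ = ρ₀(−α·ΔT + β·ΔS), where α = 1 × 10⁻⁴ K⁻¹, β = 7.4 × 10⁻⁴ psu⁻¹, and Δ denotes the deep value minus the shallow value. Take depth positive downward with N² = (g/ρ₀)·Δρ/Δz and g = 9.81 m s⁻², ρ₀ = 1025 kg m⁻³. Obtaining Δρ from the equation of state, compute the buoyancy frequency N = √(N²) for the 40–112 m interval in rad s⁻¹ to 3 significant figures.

0.0216 rad s⁻¹

ΔT = +12.0 K, ΔS = +6.27 psu (deep − shallow).
Δρ/ρ₀ = −αΔT + βΔS = -1.20 × 10⁻³ + 4.6398 × 10⁻³ = 3.4398 × 10⁻³, so Δρ ≈ 3.526 kg m⁻³.
N² = (g/ρ₀)·Δρ/Δz = g·(Δρ/ρ₀)/Δz = 9.81 × 3.4398 × 10⁻³ / 72 = 4.6867 × 10⁻⁴ s⁻².
N = √(4.6867 × 10⁻⁴) = 0.021649 rad s⁻¹ ≈ 0.0216 rad s⁻¹.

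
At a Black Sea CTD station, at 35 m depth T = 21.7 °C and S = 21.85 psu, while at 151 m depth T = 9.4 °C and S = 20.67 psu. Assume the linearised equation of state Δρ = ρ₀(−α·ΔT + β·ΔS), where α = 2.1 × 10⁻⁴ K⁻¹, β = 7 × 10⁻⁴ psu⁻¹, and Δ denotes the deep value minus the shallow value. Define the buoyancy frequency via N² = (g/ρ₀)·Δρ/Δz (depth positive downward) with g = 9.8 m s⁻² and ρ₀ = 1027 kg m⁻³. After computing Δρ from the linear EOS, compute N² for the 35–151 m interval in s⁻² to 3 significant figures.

ΔT = -12.3 K, ΔS = -1.18 psu (deep − shallow).
Δρ/ρ₀ = −αΔT + βΔS = 2.583 × 10⁻³ − 8.26 × 10⁻⁴ = 1.757 × 10⁻³, so Δρ ≈ 1.804 kg m⁻³.
N² = (g/ρ₀)·Δρ/Δz = g·(Δρ/ρ₀)/Δz = 9.8 × 1.757 × 10⁻³ / 116 = 1.4844 × 10⁻⁴ s⁻² ≈ 1.48 × 10⁻⁴ s⁻².

1.48 × 10⁻⁴ s⁻²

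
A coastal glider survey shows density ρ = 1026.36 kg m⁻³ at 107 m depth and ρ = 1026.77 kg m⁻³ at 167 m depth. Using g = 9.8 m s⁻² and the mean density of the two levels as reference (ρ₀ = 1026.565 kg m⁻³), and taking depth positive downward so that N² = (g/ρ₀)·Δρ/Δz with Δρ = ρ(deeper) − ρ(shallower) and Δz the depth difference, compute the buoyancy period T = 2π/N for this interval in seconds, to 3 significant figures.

Δρ = 1026.77 − 1026.36 = 0.41 kg m⁻³ over Δz = 167 − 107 = 60 m.
N² = (9.8/1026.565) × (0.41/60) = 6.5234 × 10⁻⁵ s⁻².
N = √(6.5234 × 10⁻⁵) = 8.0768 × 10⁻³ rad s⁻¹, so T = 2π/N = 777.93 s ≈ 778 s.
Since Δρ > 0 the layer is stably stratified.

778 s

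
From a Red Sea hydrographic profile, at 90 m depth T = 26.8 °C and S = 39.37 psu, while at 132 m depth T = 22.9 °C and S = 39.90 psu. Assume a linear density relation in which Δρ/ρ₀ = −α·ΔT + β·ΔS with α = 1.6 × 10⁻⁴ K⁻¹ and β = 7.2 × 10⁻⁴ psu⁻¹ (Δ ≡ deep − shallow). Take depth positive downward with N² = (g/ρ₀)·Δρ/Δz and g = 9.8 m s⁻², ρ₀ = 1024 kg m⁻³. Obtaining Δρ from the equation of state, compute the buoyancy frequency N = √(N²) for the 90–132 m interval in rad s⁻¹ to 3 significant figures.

ΔT = -3.9 K, ΔS = +0.53 psu (deep − shallow).
Δρ/ρ₀ = −αΔT + βΔS = 6.24 × 10⁻⁴ + 3.816 × 10⁻⁴ = 1.0056 × 10⁻³, so Δρ ≈ 1.030 kg m⁻³.
N² = (g/ρ₀)·Δρ/Δz = g·(Δρ/ρ₀)/Δz = 9.8 × 1.0056 × 10⁻³ / 42 = 2.3464 × 10⁻⁴ s⁻².
N = √(2.3464 × 10⁻⁴) = 0.015318 rad s⁻¹ ≈ 0.0153 rad s⁻¹.

0.0153 rad s⁻¹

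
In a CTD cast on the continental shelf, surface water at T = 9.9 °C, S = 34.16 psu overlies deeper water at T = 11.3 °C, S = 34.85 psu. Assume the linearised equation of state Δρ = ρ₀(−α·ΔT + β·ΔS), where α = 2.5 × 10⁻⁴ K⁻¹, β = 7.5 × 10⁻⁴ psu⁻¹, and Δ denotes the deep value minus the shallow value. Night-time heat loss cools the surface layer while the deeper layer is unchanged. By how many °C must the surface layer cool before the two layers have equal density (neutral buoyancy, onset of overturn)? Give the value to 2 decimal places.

Neutral buoyancy requires Δρ = 0, i.e. −α(T_deep − T_surf′) + β(S_deep − S_surf) = 0.
T_surf′ = T_deep − (β/α)·ΔS = 11.3 − (7.5 × 10⁻⁴/2.5 × 10⁻⁴)·(+0.69) = 9.2300 °C.
Cooling required: 9.9 − (9.2300) = 0.6700 °C.

0.67 °C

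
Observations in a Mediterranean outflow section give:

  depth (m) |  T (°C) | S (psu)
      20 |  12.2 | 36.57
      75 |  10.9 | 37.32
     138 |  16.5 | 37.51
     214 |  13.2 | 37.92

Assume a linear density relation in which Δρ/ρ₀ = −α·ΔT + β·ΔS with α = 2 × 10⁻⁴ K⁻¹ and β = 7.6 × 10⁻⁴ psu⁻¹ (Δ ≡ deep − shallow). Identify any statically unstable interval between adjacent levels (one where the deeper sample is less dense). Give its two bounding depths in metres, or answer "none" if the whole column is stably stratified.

Evaluate Δρ/ρ₀ = −αΔT + βΔS across each adjacent pair:
  20–75 m: −αΔT+βΔS = −(2 × 10⁻⁴)(-1.3)+(7.6 × 10⁻⁴)(+0.75) = 8.3 × 10⁻⁴ → stable
  75–138 m: −αΔT+βΔS = −(2 × 10⁻⁴)(+5.6)+(7.6 × 10⁻⁴)(+0.19) = -9.8 × 10⁻⁴ → UNSTABLE
  138–214 m: −αΔT+βΔS = −(2 × 10⁻⁴)(-3.3)+(7.6 × 10⁻⁴)(+0.41) = 9.7 × 10⁻⁴ → stable
The 75–138 m interval has Δρ < 0: lighter water underlies denser water.

75–138 m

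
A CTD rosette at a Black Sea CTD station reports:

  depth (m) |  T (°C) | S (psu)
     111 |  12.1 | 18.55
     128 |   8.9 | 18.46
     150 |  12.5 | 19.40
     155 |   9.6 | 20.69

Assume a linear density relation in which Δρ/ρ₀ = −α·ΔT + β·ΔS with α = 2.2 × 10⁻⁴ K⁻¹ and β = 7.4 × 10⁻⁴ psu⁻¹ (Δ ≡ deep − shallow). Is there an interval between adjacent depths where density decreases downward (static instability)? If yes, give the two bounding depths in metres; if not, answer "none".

Evaluate Δρ/ρ₀ = −αΔT + βΔS across each adjacent pair:
  111–128 m: −αΔT+βΔS = −(2.2 × 10⁻⁴)(-3.2)+(7.4 × 10⁻⁴)(-0.09) = 6.4 × 10⁻⁴ → stable
  128–150 m: −αΔT+βΔS = −(2.2 × 10⁻⁴)(+3.6)+(7.4 × 10⁻⁴)(+0.94) = -9.6 × 10⁻⁵ → UNSTABLE
  150–155 m: −αΔT+βΔS = −(2.2 × 10⁻⁴)(-2.9)+(7.4 × 10⁻⁴)(+1.29) = 1.6 × 10⁻³ → stable
The 128–150 m interval has Δρ < 0: lighter water underlies denser water.

128–150 m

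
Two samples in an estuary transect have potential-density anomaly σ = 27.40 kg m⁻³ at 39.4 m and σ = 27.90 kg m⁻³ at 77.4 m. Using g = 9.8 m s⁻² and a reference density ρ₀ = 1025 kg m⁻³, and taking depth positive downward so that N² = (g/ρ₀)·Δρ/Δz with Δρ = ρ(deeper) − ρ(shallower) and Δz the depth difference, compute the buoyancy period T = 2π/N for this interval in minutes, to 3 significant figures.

Δρ = 1027.90 − 1027.40 = 0.50 kg m⁻³ over Δz = 77.4 − 39.4 = 38 m.
N² = (9.8/1025) × (0.50/38) = 1.2580 × 10⁻⁴ s⁻².
N = √(1.2580 × 10⁻⁴) = 0.011216 rad s⁻¹, so T = 2π/N = 560.20 s = 9.3367 min ≈ 9.34 min.
A positive N² confirms static stability across the interval.

9.34 min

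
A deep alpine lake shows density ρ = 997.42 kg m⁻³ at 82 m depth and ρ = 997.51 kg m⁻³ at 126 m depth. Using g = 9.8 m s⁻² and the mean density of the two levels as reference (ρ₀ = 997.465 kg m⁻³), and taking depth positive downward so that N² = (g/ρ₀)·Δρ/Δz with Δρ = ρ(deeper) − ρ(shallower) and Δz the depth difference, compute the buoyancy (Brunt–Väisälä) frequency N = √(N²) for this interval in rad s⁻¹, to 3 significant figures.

4.48 × 10⁻³ rad s⁻¹

Δρ = 997.51 − 997.42 = 0.09 kg m⁻³ over Δz = 126 − 82 = 44 m.
N² = (9.8/997.465) × (0.09/44) = 2.0096 × 10⁻⁵ s⁻².
N = √(2.0096 × 10⁻⁵) = 4.4829 × 10⁻³ rad s⁻¹ ≈ 4.48 × 10⁻³ rad s⁻¹.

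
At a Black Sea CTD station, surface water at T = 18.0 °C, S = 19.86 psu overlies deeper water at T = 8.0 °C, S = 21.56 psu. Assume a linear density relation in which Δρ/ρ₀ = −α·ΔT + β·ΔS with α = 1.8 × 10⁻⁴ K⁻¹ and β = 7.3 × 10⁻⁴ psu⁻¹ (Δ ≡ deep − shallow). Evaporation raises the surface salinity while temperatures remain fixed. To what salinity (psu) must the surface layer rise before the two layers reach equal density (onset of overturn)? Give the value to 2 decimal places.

24.03 psu

Neutral buoyancy requires −α(T_deep − T_surf) + β(S_deep − S_surf′) = 0.
S_surf′ = S_deep − (α/β)·ΔT = 21.56 − (1.8 × 10⁻⁴/7.3 × 10⁻⁴)·(-10.0) = 24.0258 psu.
Increase required: 24.0258 − 19.86 = 4.1658 psu.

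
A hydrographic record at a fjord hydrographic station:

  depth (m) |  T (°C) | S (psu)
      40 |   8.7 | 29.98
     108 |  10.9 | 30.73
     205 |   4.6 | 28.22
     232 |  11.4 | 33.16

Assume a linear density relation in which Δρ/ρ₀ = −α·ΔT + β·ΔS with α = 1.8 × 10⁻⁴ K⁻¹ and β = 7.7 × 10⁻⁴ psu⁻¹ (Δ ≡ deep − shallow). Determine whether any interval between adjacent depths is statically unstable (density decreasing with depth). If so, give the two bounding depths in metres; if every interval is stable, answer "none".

Evaluate Δρ/ρ₀ = −αΔT + βΔS across each adjacent pair:
  40–108 m: −αΔT+βΔS = −(1.8 × 10⁻⁴)(+2.2)+(7.7 × 10⁻⁴)(+0.75) = 1.8 × 10⁻⁴ → stable
  108–205 m: −αΔT+βΔS = −(1.8 × 10⁻⁴)(-6.3)+(7.7 × 10⁻⁴)(-2.51) = -8.0 × 10⁻⁴ → UNSTABLE
  205–232 m: −αΔT+βΔS = −(1.8 × 10⁻⁴)(+6.8)+(7.7 × 10⁻⁴)(+4.94) = 2.6 × 10⁻³ → stable
The 108–205 m interval has Δρ < 0: lighter water underlies denser water.

108–205 m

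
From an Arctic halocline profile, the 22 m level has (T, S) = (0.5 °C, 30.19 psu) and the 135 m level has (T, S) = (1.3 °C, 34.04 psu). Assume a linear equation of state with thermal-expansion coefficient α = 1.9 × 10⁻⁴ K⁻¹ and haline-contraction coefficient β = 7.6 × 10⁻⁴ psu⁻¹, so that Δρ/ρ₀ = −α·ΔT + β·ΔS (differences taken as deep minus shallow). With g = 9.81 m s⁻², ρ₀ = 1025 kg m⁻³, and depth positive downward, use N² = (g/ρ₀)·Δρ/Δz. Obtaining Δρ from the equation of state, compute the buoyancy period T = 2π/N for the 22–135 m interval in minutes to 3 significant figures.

6.75 min

ΔT = +0.8 K, ΔS = +3.85 psu (deep − shallow).
Δρ/ρ₀ = −αΔT + βΔS = -1.52 × 10⁻⁴ + 2.926 × 10⁻³ = 2.774 × 10⁻³, so Δρ ≈ 2.843 kg m⁻³.
N² = (g/ρ₀)·Δρ/Δz = g·(Δρ/ρ₀)/Δz = 9.81 × 2.774 × 10⁻³ / 113 = 2.4082 × 10⁻⁴ s⁻².
N = √(2.4082 × 10⁻⁴) = 0.015518 rad s⁻¹ → T = 2π/N = 404.90 s = 6.7483 min ≈ 6.75 min.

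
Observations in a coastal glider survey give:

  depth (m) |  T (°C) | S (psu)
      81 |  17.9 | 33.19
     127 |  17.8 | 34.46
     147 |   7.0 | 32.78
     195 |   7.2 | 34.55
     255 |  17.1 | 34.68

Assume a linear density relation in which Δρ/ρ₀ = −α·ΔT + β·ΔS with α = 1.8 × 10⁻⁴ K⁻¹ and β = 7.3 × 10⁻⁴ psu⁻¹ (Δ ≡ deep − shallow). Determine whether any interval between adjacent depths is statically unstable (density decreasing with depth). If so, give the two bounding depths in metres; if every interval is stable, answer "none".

Evaluate Δρ/ρ₀ = −αΔT + βΔS across each adjacent pair:
  81–127 m: −αΔT+βΔS = −(1.8 × 10⁻⁴)(-0.1)+(7.3 × 10⁻⁴)(+1.27) = 9.5 × 10⁻⁴ → stable
  127–147 m: −αΔT+βΔS = −(1.8 × 10⁻⁴)(-10.8)+(7.3 × 10⁻⁴)(-1.68) = 7.2 × 10⁻⁴ → stable
  147–195 m: −αΔT+βΔS = −(1.8 × 10⁻⁴)(+0.2)+(7.3 × 10⁻⁴)(+1.77) = 1.3 × 10⁻³ → stable
  195–255 m: −αΔT+βΔS = −(1.8 × 10⁻⁴)(+9.9)+(7.3 × 10⁻⁴)(+0.13) = -1.7 × 10⁻³ → UNSTABLE
The 195–255 m interval has Δρ < 0: lighter water underlies denser water.

195–255 m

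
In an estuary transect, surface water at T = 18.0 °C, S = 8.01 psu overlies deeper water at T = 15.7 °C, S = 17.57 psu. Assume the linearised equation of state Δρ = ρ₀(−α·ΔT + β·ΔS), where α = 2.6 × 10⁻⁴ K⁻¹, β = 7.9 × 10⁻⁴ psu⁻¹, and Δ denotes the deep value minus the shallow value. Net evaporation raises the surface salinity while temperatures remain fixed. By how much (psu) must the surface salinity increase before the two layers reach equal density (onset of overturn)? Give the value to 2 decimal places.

10.32 psu

Neutral buoyancy requires −α(T_deep − T_surf) + β(S_deep − S_surf′) = 0.
S_surf′ = S_deep − (α/β)·ΔT = 17.57 − (2.6 × 10⁻⁴/7.9 × 10⁻⁴)·(-2.3) = 18.3270 psu.
Increase required: 18.3270 − 8.01 = 10.3170 psu.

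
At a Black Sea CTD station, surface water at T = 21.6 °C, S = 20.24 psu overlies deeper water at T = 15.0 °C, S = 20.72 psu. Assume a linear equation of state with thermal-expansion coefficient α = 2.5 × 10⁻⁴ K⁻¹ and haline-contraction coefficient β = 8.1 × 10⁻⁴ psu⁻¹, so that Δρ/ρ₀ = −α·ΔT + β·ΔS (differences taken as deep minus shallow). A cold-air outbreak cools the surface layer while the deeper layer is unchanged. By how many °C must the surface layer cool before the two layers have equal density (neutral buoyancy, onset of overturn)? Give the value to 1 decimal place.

Neutral buoyancy requires Δρ = 0, i.e. −α(T_deep − T_surf′) + β(S_deep − S_surf) = 0.
T_surf′ = T_deep − (β/α)·ΔS = 15.0 − (8.1 × 10⁻⁴/2.5 × 10⁻⁴)·(+0.48) = 13.445 °C.
Cooling required: 21.6 − (13.445) = 8.155 °C.

8.2 °C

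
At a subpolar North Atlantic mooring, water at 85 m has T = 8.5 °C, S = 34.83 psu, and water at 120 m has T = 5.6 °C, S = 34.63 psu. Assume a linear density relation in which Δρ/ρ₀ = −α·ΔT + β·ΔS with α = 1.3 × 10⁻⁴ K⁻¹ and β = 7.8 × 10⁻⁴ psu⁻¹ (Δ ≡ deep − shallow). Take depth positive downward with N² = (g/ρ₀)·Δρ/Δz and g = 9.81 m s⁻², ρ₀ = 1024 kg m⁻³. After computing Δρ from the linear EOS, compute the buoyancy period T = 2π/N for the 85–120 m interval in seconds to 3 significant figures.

ΔT = -2.9 K, ΔS = -0.20 psu (deep − shallow).
Δρ/ρ₀ = −αΔT + βΔS = 3.77 × 10⁻⁴ − 1.56 × 10⁻⁴ = 2.21 × 10⁻⁴, so Δρ ≈ 0.2263 kg m⁻³.
N² = (g/ρ₀)·Δρ/Δz = g·(Δρ/ρ₀)/Δz = 9.81 × 2.21 × 10⁻⁴ / 35 = 6.1943 × 10⁻⁵ s⁻².
N = √(6.1943 × 10⁻⁵) = 7.8704 × 10⁻³ rad s⁻¹ → T = 2π/N = 798.33 s ≈ 798 s.

798 s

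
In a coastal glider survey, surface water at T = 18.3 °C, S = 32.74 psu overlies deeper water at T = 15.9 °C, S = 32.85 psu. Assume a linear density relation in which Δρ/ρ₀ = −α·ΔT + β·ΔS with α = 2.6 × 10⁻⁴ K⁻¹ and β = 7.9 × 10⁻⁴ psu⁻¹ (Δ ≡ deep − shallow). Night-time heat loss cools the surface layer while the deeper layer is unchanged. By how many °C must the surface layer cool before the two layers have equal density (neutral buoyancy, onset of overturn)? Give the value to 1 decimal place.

2.7 °C

Neutral buoyancy requires Δρ = 0, i.e. −α(T_deep − T_surf′) + β(S_deep − S_surf) = 0.
T_surf′ = T_deep − (β/α)·ΔS = 15.9 − (7.9 × 10⁻⁴/2.6 × 10⁻⁴)·(+0.11) = 15.566 °C.
Cooling required: 18.3 − (15.566) = 2.734 °C.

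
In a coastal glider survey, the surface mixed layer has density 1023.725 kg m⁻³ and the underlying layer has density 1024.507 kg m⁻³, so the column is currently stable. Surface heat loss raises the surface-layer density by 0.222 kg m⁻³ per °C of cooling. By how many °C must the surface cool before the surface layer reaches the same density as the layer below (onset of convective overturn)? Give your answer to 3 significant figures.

3.52 °C

Density deficit of the surface layer: 1024.507 − 1023.725 = 0.782 kg m⁻³.
Required change = 0.782 / 0.222 = 3.52 °C.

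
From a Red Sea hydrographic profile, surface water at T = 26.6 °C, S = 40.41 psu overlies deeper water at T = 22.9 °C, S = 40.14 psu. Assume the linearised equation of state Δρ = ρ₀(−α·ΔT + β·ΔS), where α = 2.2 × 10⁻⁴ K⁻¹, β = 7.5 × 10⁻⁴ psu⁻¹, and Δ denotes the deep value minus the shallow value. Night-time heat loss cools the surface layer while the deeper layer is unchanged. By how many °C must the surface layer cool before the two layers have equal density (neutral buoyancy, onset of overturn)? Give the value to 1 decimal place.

Neutral buoyancy requires Δρ = 0, i.e. −α(T_deep − T_surf′) + β(S_deep − S_surf) = 0.
T_surf′ = T_deep − (β/α)·ΔS = 22.9 − (7.5 × 10⁻⁴/2.2 × 10⁻⁴)·(-0.27) = 23.820 °C.
Cooling required: 26.6 − (23.820) = 2.780 °C.

2.8 °C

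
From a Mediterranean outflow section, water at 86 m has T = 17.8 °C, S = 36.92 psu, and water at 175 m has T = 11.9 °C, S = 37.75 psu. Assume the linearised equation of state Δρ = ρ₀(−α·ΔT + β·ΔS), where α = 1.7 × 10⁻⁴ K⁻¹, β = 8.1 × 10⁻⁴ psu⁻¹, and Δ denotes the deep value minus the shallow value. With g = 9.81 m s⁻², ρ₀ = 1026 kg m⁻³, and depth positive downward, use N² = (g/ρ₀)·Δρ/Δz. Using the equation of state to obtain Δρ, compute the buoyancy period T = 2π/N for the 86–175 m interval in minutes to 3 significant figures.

7.71 min

ΔT = -5.9 K, ΔS = +0.83 psu (deep − shallow).
Δρ/ρ₀ = −αΔT + βΔS = 1.003 × 10⁻³ + 6.723 × 10⁻⁴ = 1.6753 × 10⁻³, so Δρ ≈ 1.719 kg m⁻³.
N² = (g/ρ₀)·Δρ/Δz = g·(Δρ/ρ₀)/Δz = 9.81 × 1.6753 × 10⁻³ / 89 = 1.8466 × 10⁻⁴ s⁻².
N = √(1.8466 × 10⁻⁴) = 0.013589 rad s⁻¹ → T = 2π/N = 462.37 s = 7.7062 min ≈ 7.71 min.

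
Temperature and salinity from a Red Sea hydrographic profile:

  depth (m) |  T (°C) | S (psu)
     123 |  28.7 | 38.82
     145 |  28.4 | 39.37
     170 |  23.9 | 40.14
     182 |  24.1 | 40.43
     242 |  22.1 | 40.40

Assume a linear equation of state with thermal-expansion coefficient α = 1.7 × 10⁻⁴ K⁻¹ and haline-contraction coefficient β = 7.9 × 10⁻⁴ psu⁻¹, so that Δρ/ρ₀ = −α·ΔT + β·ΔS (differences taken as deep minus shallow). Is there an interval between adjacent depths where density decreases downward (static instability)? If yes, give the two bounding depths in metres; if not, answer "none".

Evaluate Δρ/ρ₀ = −αΔT + βΔS across each adjacent pair:
  123–145 m: −αΔT+βΔS = −(1.7 × 10⁻⁴)(-0.3)+(7.9 × 10⁻⁴)(+0.55) = 4.9 × 10⁻⁴ → stable
  145–170 m: −αΔT+βΔS = −(1.7 × 10⁻⁴)(-4.5)+(7.9 × 10⁻⁴)(+0.77) = 1.4 × 10⁻³ → stable
  170–182 m: −αΔT+βΔS = −(1.7 × 10⁻⁴)(+0.2)+(7.9 × 10⁻⁴)(+0.29) = 2.0 × 10⁻⁴ → stable
  182–242 m: −αΔT+βΔS = −(1.7 × 10⁻⁴)(-2.0)+(7.9 × 10⁻⁴)(-0.03) = 3.2 × 10⁻⁴ → stable
Every interval has Δρ > 0: the column is stably stratified throughout.

none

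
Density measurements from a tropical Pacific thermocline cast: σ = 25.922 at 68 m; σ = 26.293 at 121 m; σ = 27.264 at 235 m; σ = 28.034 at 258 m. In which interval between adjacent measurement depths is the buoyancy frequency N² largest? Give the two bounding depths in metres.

235–258 m

Compute the density gradient over each adjacent pair:
  68–121 m: Δρ/Δz = 0.371/53 = 7.0 × 10⁻³ kg m⁻⁴
  121–235 m: Δρ/Δz = 0.971/114 = 8.5 × 10⁻³ kg m⁻⁴
  235–258 m: Δρ/Δz = 0.770/23 = 0.033 kg m⁻⁴
The largest gradient is in the 235–258 m interval — the pycnocline.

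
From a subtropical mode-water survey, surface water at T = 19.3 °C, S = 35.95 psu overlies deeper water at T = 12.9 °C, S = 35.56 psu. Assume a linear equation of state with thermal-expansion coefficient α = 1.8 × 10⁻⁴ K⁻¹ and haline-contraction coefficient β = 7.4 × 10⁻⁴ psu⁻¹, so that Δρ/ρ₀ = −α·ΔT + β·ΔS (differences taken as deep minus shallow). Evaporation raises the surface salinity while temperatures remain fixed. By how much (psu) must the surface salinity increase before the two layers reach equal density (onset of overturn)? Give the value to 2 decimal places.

1.17 psu

Neutral buoyancy requires −α(T_deep − T_surf) + β(S_deep − S_surf′) = 0.
S_surf′ = S_deep − (α/β)·ΔT = 35.56 − (1.8 × 10⁻⁴/7.4 × 10⁻⁴)·(-6.4) = 37.1168 psu.
Increase required: 37.1168 − 35.95 = 1.1668 psu.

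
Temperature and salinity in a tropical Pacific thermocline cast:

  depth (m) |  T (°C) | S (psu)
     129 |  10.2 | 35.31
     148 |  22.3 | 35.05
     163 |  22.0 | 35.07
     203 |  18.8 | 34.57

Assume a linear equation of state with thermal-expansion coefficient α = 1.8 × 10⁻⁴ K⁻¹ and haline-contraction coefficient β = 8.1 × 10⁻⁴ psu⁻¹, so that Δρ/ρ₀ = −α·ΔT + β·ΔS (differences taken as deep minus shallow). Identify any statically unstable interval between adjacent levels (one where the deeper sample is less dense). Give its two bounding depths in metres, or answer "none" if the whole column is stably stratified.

Evaluate Δρ/ρ₀ = −αΔT + βΔS across each adjacent pair:
  129–148 m: −αΔT+βΔS = −(1.8 × 10⁻⁴)(+12.1)+(8.1 × 10⁻⁴)(-0.26) = -2.4 × 10⁻³ → UNSTABLE
  148–163 m: −αΔT+βΔS = −(1.8 × 10⁻⁴)(-0.3)+(8.1 × 10⁻⁴)(+0.02) = 7.0 × 10⁻⁵ → stable
  163–203 m: −αΔT+βΔS = −(1.8 × 10⁻⁴)(-3.2)+(8.1 × 10⁻⁴)(-0.50) = 1.7 × 10⁻⁴ → stable
The 129–148 m interval has Δρ < 0: lighter water underlies denser water.

129–148 m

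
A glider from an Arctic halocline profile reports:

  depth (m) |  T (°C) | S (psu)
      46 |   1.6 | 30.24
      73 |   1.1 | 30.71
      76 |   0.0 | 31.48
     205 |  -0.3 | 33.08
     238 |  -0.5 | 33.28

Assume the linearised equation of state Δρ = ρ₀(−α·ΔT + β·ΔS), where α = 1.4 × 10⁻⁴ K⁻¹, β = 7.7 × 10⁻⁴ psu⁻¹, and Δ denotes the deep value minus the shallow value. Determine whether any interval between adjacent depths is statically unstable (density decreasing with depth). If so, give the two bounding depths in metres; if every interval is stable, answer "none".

Evaluate Δρ/ρ₀ = −αΔT + βΔS across each adjacent pair:
  46–73 m: −αΔT+βΔS = −(1.4 × 10⁻⁴)(-0.5)+(7.7 × 10⁻⁴)(+0.47) = 4.3 × 10⁻⁴ → stable
  73–76 m: −αΔT+βΔS = −(1.4 × 10⁻⁴)(-1.1)+(7.7 × 10⁻⁴)(+0.77) = 7.5 × 10⁻⁴ → stable
  76–205 m: −αΔT+βΔS = −(1.4 × 10⁻⁴)(-0.3)+(7.7 × 10⁻⁴)(+1.60) = 1.3 × 10⁻³ → stable
  205–238 m: −αΔT+βΔS = −(1.4 × 10⁻⁴)(-0.2)+(7.7 × 10⁻⁴)(+0.20) = 1.8 × 10⁻⁴ → stable
Every interval has Δρ > 0: the column is stably stratified throughout.

none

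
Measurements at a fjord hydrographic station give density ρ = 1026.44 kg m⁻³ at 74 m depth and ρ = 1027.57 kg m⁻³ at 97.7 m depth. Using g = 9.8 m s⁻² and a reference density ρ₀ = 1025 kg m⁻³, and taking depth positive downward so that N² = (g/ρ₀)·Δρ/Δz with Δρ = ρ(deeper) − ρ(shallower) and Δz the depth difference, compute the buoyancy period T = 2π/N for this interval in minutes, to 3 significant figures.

Δρ = 1027.57 − 1026.44 = 1.13 kg m⁻³ over Δz = 97.7 − 74 = 23.7 m.
N² = (9.8/1025) × (1.13/23.7) = 4.5586 × 10⁻⁴ s⁻².
N = √(4.5586 × 10⁻⁴) = 0.021351 rad s⁻¹, so T = 2π/N = 294.28 s = 4.9047 min ≈ 4.90 min.
N² > 0, so the interval is statically stable.

4.90 min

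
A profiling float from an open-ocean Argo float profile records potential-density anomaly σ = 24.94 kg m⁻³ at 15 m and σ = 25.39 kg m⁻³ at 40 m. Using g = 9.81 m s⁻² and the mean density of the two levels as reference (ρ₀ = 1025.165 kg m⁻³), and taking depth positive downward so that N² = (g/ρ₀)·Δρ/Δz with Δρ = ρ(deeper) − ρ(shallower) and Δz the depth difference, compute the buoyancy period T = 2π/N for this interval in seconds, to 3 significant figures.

479 s

Δρ = 1025.39 − 1024.94 = 0.45 kg m⁻³ over Δz = 40 − 15 = 25 m.
N² = (9.81/1025.165) × (0.45/25) = 1.7225 × 10⁻⁴ s⁻².
N = √(1.7225 × 10⁻⁴) = 0.013124 rad s⁻¹, so T = 2π/N = 478.76 s ≈ 479 s.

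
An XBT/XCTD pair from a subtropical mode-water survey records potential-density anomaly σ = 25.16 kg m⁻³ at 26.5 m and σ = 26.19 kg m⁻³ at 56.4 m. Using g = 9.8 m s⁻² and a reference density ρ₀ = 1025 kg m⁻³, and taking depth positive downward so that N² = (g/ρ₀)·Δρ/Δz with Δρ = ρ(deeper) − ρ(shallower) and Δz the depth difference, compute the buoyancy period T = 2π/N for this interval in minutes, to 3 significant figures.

Δρ = 1026.19 − 1025.16 = 1.03 kg m⁻³ over Δz = 56.4 − 26.5 = 29.9 m.
N² = (9.8/1025) × (1.03/29.9) = 3.2936 × 10⁻⁴ s⁻².
N = √(3.2936 × 10⁻⁴) = 0.018148 rad s⁻¹, so T = 2π/N = 346.22 s = 5.7703 min ≈ 5.77 min.

5.77 min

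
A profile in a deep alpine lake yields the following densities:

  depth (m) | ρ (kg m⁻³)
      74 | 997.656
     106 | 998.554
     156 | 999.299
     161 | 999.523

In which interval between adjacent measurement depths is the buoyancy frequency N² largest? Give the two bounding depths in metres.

156–161 m

Compute the density gradient over each adjacent pair:
  74–106 m: Δρ/Δz = 0.898/32 = 0.028 kg m⁻⁴
  106–156 m: Δρ/Δz = 0.745/50 = 0.015 kg m⁻⁴
  156–161 m: Δρ/Δz = 0.224/5 = 0.045 kg m⁻⁴
The largest gradient is in the 156–161 m interval — the pycnocline.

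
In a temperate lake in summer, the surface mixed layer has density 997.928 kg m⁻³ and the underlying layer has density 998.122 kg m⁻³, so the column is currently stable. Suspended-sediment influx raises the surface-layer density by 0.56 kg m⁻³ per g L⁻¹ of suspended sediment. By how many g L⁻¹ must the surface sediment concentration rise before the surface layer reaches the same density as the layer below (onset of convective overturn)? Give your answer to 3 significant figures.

0.346 g L⁻¹

Density deficit of the surface layer: 998.122 − 997.928 = 0.194 kg m⁻³.
Required change = 0.194 / 0.56 = 0.346 g L⁻¹.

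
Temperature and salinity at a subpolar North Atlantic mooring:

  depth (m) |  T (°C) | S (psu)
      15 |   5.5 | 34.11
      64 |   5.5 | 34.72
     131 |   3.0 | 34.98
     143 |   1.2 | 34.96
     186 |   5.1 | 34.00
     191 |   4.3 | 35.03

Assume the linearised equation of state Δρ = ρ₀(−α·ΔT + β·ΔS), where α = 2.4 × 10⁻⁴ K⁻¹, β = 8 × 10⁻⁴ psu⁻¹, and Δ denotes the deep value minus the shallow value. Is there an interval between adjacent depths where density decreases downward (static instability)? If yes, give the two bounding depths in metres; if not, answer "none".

143–186 m

Evaluate Δρ/ρ₀ = −αΔT + βΔS across each adjacent pair:
  15–64 m: −αΔT+βΔS = −(2.4 × 10⁻⁴)(+0.0)+(8 × 10⁻⁴)(+0.61) = 4.9 × 10⁻⁴ → stable
  64–131 m: −αΔT+βΔS = −(2.4 × 10⁻⁴)(-2.5)+(8 × 10⁻⁴)(+0.26) = 8.1 × 10⁻⁴ → stable
  131–143 m: −αΔT+βΔS = −(2.4 × 10⁻⁴)(-1.8)+(8 × 10⁻⁴)(-0.02) = 4.2 × 10⁻⁴ → stable
  143–186 m: −αΔT+βΔS = −(2.4 × 10⁻⁴)(+3.9)+(8 × 10⁻⁴)(-0.96) = -1.7 × 10⁻³ → UNSTABLE
  186–191 m: −αΔT+βΔS = −(2.4 × 10⁻⁴)(-0.8)+(8 × 10⁻⁴)(+1.03) = 1.0 × 10⁻³ → stable
The 143–186 m interval has Δρ < 0: lighter water underlies denser water.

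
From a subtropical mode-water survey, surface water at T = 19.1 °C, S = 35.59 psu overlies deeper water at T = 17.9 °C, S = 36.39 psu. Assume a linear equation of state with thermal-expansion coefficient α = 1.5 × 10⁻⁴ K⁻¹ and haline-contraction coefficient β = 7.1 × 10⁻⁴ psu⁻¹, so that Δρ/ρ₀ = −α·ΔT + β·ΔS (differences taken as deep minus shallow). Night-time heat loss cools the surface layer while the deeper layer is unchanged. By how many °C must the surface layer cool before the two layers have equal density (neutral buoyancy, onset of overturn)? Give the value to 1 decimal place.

5.0 °C

Neutral buoyancy requires Δρ = 0, i.e. −α(T_deep − T_surf′) + β(S_deep − S_surf) = 0.
T_surf′ = T_deep − (β/α)·ΔS = 17.9 − (7.1 × 10⁻⁴/1.5 × 10⁻⁴)·(+0.80) = 14.113 °C.
Cooling required: 19.1 − (14.113) = 4.987 °C.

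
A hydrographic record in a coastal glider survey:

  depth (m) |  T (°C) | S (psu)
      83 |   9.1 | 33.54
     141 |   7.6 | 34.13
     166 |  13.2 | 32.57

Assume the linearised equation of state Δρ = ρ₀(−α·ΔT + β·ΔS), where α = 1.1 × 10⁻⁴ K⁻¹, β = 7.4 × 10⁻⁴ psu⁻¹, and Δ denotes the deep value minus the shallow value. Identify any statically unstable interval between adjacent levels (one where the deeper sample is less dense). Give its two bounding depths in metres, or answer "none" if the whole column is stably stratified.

Evaluate Δρ/ρ₀ = −αΔT + βΔS across each adjacent pair:
  83–141 m: −αΔT+βΔS = −(1.1 × 10⁻⁴)(-1.5)+(7.4 × 10⁻⁴)(+0.59) = 6.0 × 10⁻⁴ → stable
  141–166 m: −αΔT+βΔS = −(1.1 × 10⁻⁴)(+5.6)+(7.4 × 10⁻⁴)(-1.56) = -1.8 × 10⁻³ → UNSTABLE
The 141–166 m interval has Δρ < 0: lighter water underlies denser water.

141–166 m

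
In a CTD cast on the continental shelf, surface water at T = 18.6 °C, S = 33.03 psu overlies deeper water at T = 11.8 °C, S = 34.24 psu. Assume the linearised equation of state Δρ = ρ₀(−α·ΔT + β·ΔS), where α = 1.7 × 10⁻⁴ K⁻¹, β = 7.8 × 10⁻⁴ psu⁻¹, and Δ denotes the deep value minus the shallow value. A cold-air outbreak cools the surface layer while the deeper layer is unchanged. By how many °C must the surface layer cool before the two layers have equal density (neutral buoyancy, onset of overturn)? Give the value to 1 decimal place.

12.4 °C

Neutral buoyancy requires Δρ = 0, i.e. −α(T_deep − T_surf′) + β(S_deep − S_surf) = 0.
T_surf′ = T_deep − (β/α)·ΔS = 11.8 − (7.8 × 10⁻⁴/1.7 × 10⁻⁴)·(+1.21) = 6.248 °C.
Cooling required: 18.6 − (6.248) = 12.352 °C.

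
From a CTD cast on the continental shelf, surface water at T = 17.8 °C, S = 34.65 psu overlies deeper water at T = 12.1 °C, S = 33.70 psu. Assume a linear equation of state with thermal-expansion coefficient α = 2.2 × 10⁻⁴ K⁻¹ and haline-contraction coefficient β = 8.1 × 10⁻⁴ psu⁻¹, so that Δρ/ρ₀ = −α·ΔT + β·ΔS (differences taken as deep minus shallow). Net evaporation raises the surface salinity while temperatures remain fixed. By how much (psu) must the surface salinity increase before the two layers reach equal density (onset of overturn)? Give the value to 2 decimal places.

Neutral buoyancy requires −α(T_deep − T_surf) + β(S_deep − S_surf′) = 0.
S_surf′ = S_deep − (α/β)·ΔT = 33.70 − (2.2 × 10⁻⁴/8.1 × 10⁻⁴)·(-5.7) = 35.2481 psu.
Increase required: 35.2481 − 34.65 = 0.5981 psu.

0.60 psu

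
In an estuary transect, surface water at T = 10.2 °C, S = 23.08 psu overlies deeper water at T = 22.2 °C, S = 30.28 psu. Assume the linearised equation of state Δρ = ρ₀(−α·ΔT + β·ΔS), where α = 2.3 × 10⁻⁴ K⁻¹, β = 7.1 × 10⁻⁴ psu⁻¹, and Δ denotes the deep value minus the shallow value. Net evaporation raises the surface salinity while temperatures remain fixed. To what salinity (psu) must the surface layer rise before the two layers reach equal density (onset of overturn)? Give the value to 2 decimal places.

Neutral buoyancy requires −α(T_deep − T_surf) + β(S_deep − S_surf′) = 0.
S_surf′ = S_deep − (α/β)·ΔT = 30.28 − (2.3 × 10⁻⁴/7.1 × 10⁻⁴)·(+12.0) = 26.3927 psu.
Increase required: 26.3927 − 23.08 = 3.3127 psu.

26.39 psu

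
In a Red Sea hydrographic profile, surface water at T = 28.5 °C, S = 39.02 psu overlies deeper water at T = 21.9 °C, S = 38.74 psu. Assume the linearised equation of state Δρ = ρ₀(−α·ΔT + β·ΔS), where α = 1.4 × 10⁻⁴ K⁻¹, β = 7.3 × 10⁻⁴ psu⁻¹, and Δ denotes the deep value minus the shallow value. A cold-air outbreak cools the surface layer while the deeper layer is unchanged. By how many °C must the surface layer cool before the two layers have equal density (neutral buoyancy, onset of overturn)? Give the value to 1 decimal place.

Neutral buoyancy requires Δρ = 0, i.e. −α(T_deep − T_surf′) + β(S_deep − S_surf) = 0.
T_surf′ = T_deep − (β/α)·ΔS = 21.9 − (7.3 × 10⁻⁴/1.4 × 10⁻⁴)·(-0.28) = 23.360 °C.
Cooling required: 28.5 − (23.360) = 5.140 °C.

5.1 °C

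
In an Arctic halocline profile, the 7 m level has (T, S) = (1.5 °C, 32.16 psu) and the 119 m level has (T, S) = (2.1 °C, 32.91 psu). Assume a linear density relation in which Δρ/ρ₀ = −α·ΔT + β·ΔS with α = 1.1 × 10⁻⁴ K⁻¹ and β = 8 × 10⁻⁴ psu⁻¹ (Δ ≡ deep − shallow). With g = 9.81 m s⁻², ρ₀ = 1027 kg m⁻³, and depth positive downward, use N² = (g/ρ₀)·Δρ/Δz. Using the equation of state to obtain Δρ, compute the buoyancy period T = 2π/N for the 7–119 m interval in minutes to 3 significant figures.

ΔT = +0.6 K, ΔS = +0.75 psu (deep − shallow).
Δρ/ρ₀ = −αΔT + βΔS = -6.60 × 10⁻⁵ + 6.00 × 10⁻⁴ = 5.34 × 10⁻⁴, so Δρ ≈ 0.5484 kg m⁻³.
N² = (g/ρ₀)·Δρ/Δz = g·(Δρ/ρ₀)/Δz = 9.81 × 5.34 × 10⁻⁴ / 112 = 4.6773 × 10⁻⁵ s⁻².
N = √(4.6773 × 10⁻⁵) = 6.8391 × 10⁻³ rad s⁻¹ → T = 2π/N = 918.72 s = 15.312 min ≈ 15.3 min.

15.3 min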